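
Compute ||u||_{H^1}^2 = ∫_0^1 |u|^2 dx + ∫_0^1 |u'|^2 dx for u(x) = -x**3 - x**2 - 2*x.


||u||_{H^1}^2 = 768/35

The H^1 norm (squared) on an interval (0, L) is
  ||u||_{H^1}^2 = ∫_0^L u(x)^2 dx + ∫_0^L u'(x)^2 dx.
Compute u'(x) = -3*x**2 - 2*x - 2.
Then u(x)^2 = x**6 + 2*x**5 + 5*x**4 + 4*x**3 + 4*x**2 and u'(x)^2 = 9*x**4 + 12*x**3 + 16*x**2 + 8*x + 4.
Integrate each monomial from 0 to 1 using ∫_0^1 c·x^n dx = c·1^(n+1)/(n+1):
  ∫_0^1 u(x)^2 dx = ∫_0^1 (x^6 + 2*x^5 + 5*x^4 + 4*x^3 + 4*x^2) dx. Term by term:
    ∫_0^1 x^6 dx = 1/7;  ∫_0^1 2*x^5 dx = 1/3;  ∫_0^1 5*x^4 dx = 1;
    ∫_0^1 4*x^3 dx = 1;  ∫_0^1 4*x^2 dx = 4/3.
  Sum: 1/7 + 1/3 + 1 + 1 + 4/3 = 80/21.
  ∫_0^1 u'(x)^2 dx = ∫_0^1 (9*x^4 + 12*x^3 + 16*x^2 + 8*x + 4) dx. Term by term:
    ∫_0^1 9*x^4 dx = 9/5;  ∫_0^1 12*x^3 dx = 3;  ∫_0^1 16*x^2 dx = 16/3;
    ∫_0^1 8*x dx = 4;  ∫_0^1 4 dx = 4.
  Sum: 9/5 + 3 + 16/3 + 4 + 4 = 272/15.
Adding: ||u||_{H^1}^2 = 80/21 + 272/15 = 768/35.


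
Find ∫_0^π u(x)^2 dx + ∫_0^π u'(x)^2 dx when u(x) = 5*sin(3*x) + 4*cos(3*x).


||u||_{H^1(0,π)}^2 = 205*π

u'(x) = -12*sin(3*x) + 15*cos(3*x).
Expand u² and (u')² and integrate term by term on (0, π), using: for integers n ≥ 1, ∫_0^π sin²(nx) dx = ∫_0^π cos²(nx) dx = π/2; for n ≠ n', ∫_0^π sin(nx)sin(n'x) dx = ∫_0^π cos(nx)cos(n'x) dx = 0; and by product-to-sum, ∫_0^π sin(nx)cos(n'x) dx = ½∫_0^π [sin((n+n')x) + sin((n−n')x)] dx, which is 0 when n+n' is even and 2n/(n²−n'²) when n+n' is odd (it need not vanish on (0, π)).
  u² squared terms: (4)²·∫cos(3x)² dx = 16·π/2 = 8*π;  (5)²·∫sin(3x)² dx = 25·π/2 = 25*π/2.
  u² cross terms: 2·(4)·(5)·∫cos(3x)·sin(3x) dx = 40·(0) = 0.
  So ∫_0^π u² dx = 8*π + 25*π/2 + 0 = 41*π/2.
  (u')² squared terms: (-12)²·∫sin(3x)² dx = 144·π/2 = 72*π;  (15)²·∫cos(3x)² dx = 225·π/2 = 225*π/2.
  (u')² cross terms: 2·(-12)·(15)·∫sin(3x)·cos(3x) dx = -360·(0) = 0.
  So ∫_0^π (u')² dx = 72*π + 225*π/2 + 0 = 369*π/2.
||u||_{H^1}^2 = (41*π/2) + (369*π/2) = 205*π.


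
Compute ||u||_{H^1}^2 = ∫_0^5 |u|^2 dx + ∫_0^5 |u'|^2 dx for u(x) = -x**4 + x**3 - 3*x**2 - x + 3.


||u||_{H^1}^2 = 85063625/252

The H^1 norm (squared) on an interval (0, L) is
  ||u||_{H^1}^2 = ∫_0^L u(x)^2 dx + ∫_0^L u'(x)^2 dx.
Compute u'(x) = -4*x**3 + 3*x**2 - 6*x - 1.
Then u(x)^2 = x**8 - 2*x**7 + 7*x**6 - 4*x**5 + x**4 + 12*x**3 - 17*x**2 - 6*x + 9 and u'(x)^2 = 16*x**6 - 24*x**5 + 57*x**4 - 28*x**3 + 30*x**2 + 12*x + 1.
Integrate each monomial from 0 to 5 using ∫_0^5 c·x^n dx = c·5^(n+1)/(n+1):
  ∫_0^5 u(x)^2 dx = ∫_0^5 (x^8 - 2*x^7 + 7*x^6 - 4*x^5 + x^4 + 12*x^3 - 17*x^2 - 6*x + 9) dx. Term by term:
    ∫_0^5 x^8 dx = 1953125/9;  ∫_0^5 -2*x^7 dx = -390625/4;  ∫_0^5 7*x^6 dx = 78125;
    ∫_0^5 -4*x^5 dx = -31250/3;  ∫_0^5 x^4 dx = 625;  ∫_0^5 12*x^3 dx = 1875;
    ∫_0^5 -17*x^2 dx = -2125/3;  ∫_0^5 -6*x dx = -75;  ∫_0^5 9 dx = 45.
  Sum: 1953125/9 − 390625/4 + 78125 − 31250/3 + 625 + 1875 − 2125/3 − 75 + 45 = 6797795/36.
  ∫_0^5 u'(x)^2 dx = ∫_0^5 (16*x^6 - 24*x^5 + 57*x^4 - 28*x^3 + 30*x^2 + 12*x + 1) dx. Term by term:
    ∫_0^5 16*x^6 dx = 1250000/7;  ∫_0^5 -24*x^5 dx = -62500;  ∫_0^5 57*x^4 dx = 35625;
    ∫_0^5 -28*x^3 dx = -4375;  ∫_0^5 30*x^2 dx = 1250;  ∫_0^5 12*x dx = 150;
    ∫_0^5 1 dx = 5.
  Sum: 1250000/7 − 62500 + 35625 − 4375 + 1250 + 150 + 5 = 1041085/7.
Adding: ||u||_{H^1}^2 = 6797795/36 + 1041085/7 = 85063625/252.


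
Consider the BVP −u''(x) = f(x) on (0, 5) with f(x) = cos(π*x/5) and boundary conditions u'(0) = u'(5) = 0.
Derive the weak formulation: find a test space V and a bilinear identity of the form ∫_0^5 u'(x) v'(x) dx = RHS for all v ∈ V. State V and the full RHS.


V = H^1(0, 5) (no boundary constraint on v; u is determined up to an additive constant); weak form: ∫_0^5 u'v' dx = ∫_0^5 (cos(π*x/5)) v dx for all v ∈ V.

Multiply both sides by a test function v and integrate from 0 to 5:
  ∫_0^5 −u''(x) v(x) dx = ∫_0^5 f(x) v(x) dx.
Integrate the LHS by parts once:
  ∫_0^5 −u'' v dx = −[u'(x) v(x)]_0^5 + ∫_0^5 u'(x) v'(x) dx.
Thus ∫_0^5 u'(x) v'(x) dx = ∫_0^5 f(x) v(x) dx + [u'(x) v(x)]_0^5.
Choose V so that boundary terms are either known or forced to vanish.
u has homogeneous Neumann: u'(0) = u'(5) = 0. So [u' v]_0^5 = 0·v(5) − 0·v(0) = 0 for any v; take V = H^1(0, 5).
Weak formulation: find u (satisfying any essential BC) such that ∫_0^5 u'(x) v'(x) dx = ∫_0^5 f v dx for all v ∈ V (homogeneous Neumann, so boundary terms vanish).
Substituting f(x) = cos(π*x/5), the right-hand side is ∫_0^5 (cos(π*x/5)) v dx.
Compatibility check (pure Neumann): taking v ≡ 1 ∈ V gives 0 = ∫_0^5 f dx + (0) − (0), i.e. ∫_0^5 f dx must equal u'(0) − u'(5) = 0. Indeed ∫_0^5 (cos(π*x/5)) dx = 0, so the data are compatible. The solution is then unique only up to an additive constant (fix it e.g. by requiring ∫_0^5 u dx = 0).


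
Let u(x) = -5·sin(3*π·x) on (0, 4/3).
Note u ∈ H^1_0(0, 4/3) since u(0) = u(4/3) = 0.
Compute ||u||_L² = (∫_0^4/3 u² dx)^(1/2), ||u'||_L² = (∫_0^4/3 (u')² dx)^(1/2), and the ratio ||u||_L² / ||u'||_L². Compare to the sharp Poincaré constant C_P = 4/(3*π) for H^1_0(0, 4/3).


||u||_L² / ||u'||_L² = 1/(3*π) < C_P = 4/(3*π).

u(x) = -5·sin(3*π·x), so u'(x) = -15*π*cos(3*π*x).
Writing u(x) = A·sin(kπx/L) with A = -5 and k = 4, use ∫_0^L sin²(kπx/L) dx = L/2 and ∫_0^L cos²(kπx/L) dx = L/2.
u² = 25·sin²(3*π·x) and (u')² = 225*π^2·cos²(3*π·x), and each of sin², cos² integrates to L/2 = 2/3 over (0, 4/3).
∫_0^4/3 u² dx = 50/3, so ||u||_L² = 5*sqrt(6)/3.
∫_0^4/3 (u')² dx = 150*π^2, so ||u'||_L² = 5*sqrt(6)*π.
Ratio ||u||_L² / ||u'||_L² = 1/(3*π).
Sharp Poincaré constant on H^1_0(0, 4/3) is C_P = L/π = 4/(3*π), achieved by sin(3*π/4·x).
This is the k = 4 harmonic; the ratio L/(kπ) is strictly less than C_P = L/π, consistent with the sharp inequality ||u||_L² ≤ C_P ||u'||_L².


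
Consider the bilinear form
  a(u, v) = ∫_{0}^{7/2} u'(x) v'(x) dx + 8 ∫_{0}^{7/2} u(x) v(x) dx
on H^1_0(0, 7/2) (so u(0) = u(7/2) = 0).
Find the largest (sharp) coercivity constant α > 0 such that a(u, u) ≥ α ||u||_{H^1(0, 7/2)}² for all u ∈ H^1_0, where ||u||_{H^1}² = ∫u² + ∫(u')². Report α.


α = 1

Coercivity of a(·,·) on H^1_0(0, 7/2) means a(u, u) ≥ α ||u||_{H^1}² for every u ∈ H^1_0.
The interval has length L = 7/2, and Poincaré/coercivity depend only on L. Here a(u, u) = ∫(u')² + (8)·∫u².
Here c = 8 ≥ 1, so a(u,u) = ∫(u')² + c∫u² ≥ ∫(u')² + ∫u² = ||u||_{H^1}², i.e. α = 1 works. No larger α is possible: a(u,u) ≥ α||u||_{H^1}² means (1−α)∫(u')² ≥ (α−c)∫u², and for the modes u_n = sin(nπ(x−x₀)/L) (x₀ the left endpoint) one has ∫u_n²/∫(u_n')² = (L/(nπ))² → 0, so a(u_n,u_n)/||u_n||_{H^1}² → 1. Hence the optimal constant is α = 1.
Therefore α = 1.


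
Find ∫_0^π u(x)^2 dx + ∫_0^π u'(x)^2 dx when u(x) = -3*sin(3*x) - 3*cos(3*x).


||u||_{H^1(0,π)}^2 = 90*π

u'(x) = 9*sin(3*x) - 9*cos(3*x).
Expand u² and (u')² and integrate term by term on (0, π), using: for integers n ≥ 1, ∫_0^π sin²(nx) dx = ∫_0^π cos²(nx) dx = π/2; for n ≠ n', ∫_0^π sin(nx)sin(n'x) dx = ∫_0^π cos(nx)cos(n'x) dx = 0; and by product-to-sum, ∫_0^π sin(nx)cos(n'x) dx = ½∫_0^π [sin((n+n')x) + sin((n−n')x)] dx, which is 0 when n+n' is even and 2n/(n²−n'²) when n+n' is odd (it need not vanish on (0, π)).
  u² squared terms: (-3)²·∫cos(3x)² dx = 9·π/2 = 9*π/2;  (-3)²·∫sin(3x)² dx = 9·π/2 = 9*π/2.
  u² cross terms: 2·(-3)·(-3)·∫cos(3x)·sin(3x) dx = 18·(0) = 0.
  So ∫_0^π u² dx = 9*π/2 + 9*π/2 + 0 = 9*π.
  (u')² squared terms: (-9)²·∫cos(3x)² dx = 81·π/2 = 81*π/2;  (9)²·∫sin(3x)² dx = 81·π/2 = 81*π/2.
  (u')² cross terms: 2·(-9)·(9)·∫cos(3x)·sin(3x) dx = -162·(0) = 0.
  So ∫_0^π (u')² dx = 81*π/2 + 81*π/2 + 0 = 81*π.
||u||_{H^1}^2 = (9*π) + (81*π) = 90*π.


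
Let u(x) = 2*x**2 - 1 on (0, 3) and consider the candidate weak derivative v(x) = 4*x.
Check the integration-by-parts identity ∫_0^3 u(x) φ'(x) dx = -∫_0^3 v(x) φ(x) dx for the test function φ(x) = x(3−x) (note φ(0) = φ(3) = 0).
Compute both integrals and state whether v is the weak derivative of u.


LHS = -27, RHS = -27. Yes, v = u' weakly.

u(x) = 2*x**2 - 1, classical derivative u'(x) = 4*x.
φ(x) = x(3−x), so φ'(x) = 3 - 2*x.
Note φ(0) = φ(3) = 0, so the boundary term u·φ vanishes.
LHS = ∫_0^3 u(x) φ'(x) dx = ∫_0^3 (-4*x^3 + 6*x^2 + 2*x - 3) dx. Term by term:
  ∫_0^3 -4*x^3 dx = -81;  ∫_0^3 6*x^2 dx = 54;  ∫_0^3 2*x dx = 9;
  ∫_0^3 -3 dx = -9.
Sum: -81 + 54 + 9 − 9 = -27.
So LHS = -27.
∫_0^3 v(x) φ(x) dx = ∫_0^3 (-4*x^3 + 12*x^2) dx. Term by term:
  ∫_0^3 -4*x^3 dx = -81;  ∫_0^3 12*x^2 dx = 108.
Sum: -81 + 108 = 27.
So RHS = -∫_0^3 v(x) φ(x) dx = -27.
LHS = RHS, so the identity holds for this test φ.
Moreover u is smooth here and v(x) = u'(x) = 4*x pointwise, so the identity holds for every test function. Hence v is the weak derivative of u.


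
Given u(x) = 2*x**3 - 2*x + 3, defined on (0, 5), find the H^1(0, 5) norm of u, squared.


||u||_{H^1}^2 = 1325090/21

The H^1 norm (squared) on an interval (0, L) is
  ||u||_{H^1}^2 = ∫_0^L u(x)^2 dx + ∫_0^L u'(x)^2 dx.
Compute u'(x) = 6*x**2 - 2.
Then u(x)^2 = 4*x**6 - 8*x**4 + 12*x**3 + 4*x**2 - 12*x + 9 and u'(x)^2 = 36*x**4 - 24*x**2 + 4.
Integrate each monomial from 0 to 5 using ∫_0^5 c·x^n dx = c·5^(n+1)/(n+1):
  ∫_0^5 u(x)^2 dx = ∫_0^5 (4*x^6 - 8*x^4 + 12*x^3 + 4*x^2 - 12*x + 9) dx. Term by term:
    ∫_0^5 4*x^6 dx = 312500/7;  ∫_0^5 -8*x^4 dx = -5000;  ∫_0^5 12*x^3 dx = 1875;
    ∫_0^5 4*x^2 dx = 500/3;  ∫_0^5 -12*x dx = -150;  ∫_0^5 9 dx = 45.
  Sum: 312500/7 − 5000 + 1875 + 500/3 − 150 + 45 = 873170/21.
  ∫_0^5 u'(x)^2 dx = ∫_0^5 (36*x^4 - 24*x^2 + 4) dx. Term by term:
    ∫_0^5 36*x^4 dx = 22500;  ∫_0^5 -24*x^2 dx = -1000;  ∫_0^5 4 dx = 20.
  Sum: 22500 − 1000 + 20 = 21520.
Adding: ||u||_{H^1}^2 = 873170/21 + 21520 = 1325090/21.


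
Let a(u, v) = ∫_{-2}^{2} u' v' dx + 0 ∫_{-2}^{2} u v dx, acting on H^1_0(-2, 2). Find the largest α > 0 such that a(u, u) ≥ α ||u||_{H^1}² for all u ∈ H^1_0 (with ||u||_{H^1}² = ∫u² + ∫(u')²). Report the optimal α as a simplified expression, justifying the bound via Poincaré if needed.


α = π^2/(π^2 + 16)

Coercivity of a(·,·) on H^1_0(-2, 2) means a(u, u) ≥ α ||u||_{H^1}² for every u ∈ H^1_0.
The interval has length L = 4, and Poincaré/coercivity depend only on L. Here a(u, u) = ∫(u')² + (0)·∫u².
Here c = 0, so a(u,u) = ∫(u')² alone. The condition a(u,u) ≥ α||u||_{H^1}² reads (1−α)∫(u')² ≥ (α−c)∫u². Any admissible α is ≤ 1 (rapidly oscillating u have ∫u²/∫(u')² → 0), and α = 1 would force 0 ≥ (1−c)∫u², impossible since c < 1; so 1−α > 0. By the sharp Poincaré inequality on H^1_0 of an interval of length L, ∫(u')² ≥ (π/L)²∫u² with equality for the first sine mode sin(π(x−x₀)/L) (x₀ the left endpoint), so the inequality holds for all u iff (1−α)(π/L)² ≥ α − c, i.e. α ≤ ((π/L)² + c)/((π/L)² + 1) = (1 + c(L/π)²)/(1 + (L/π)²). (Direct route, valid since c ≤ 0: Poincaré gives c∫u² ≥ c(L/π)²∫(u')², so a(u,u) ≥ (1 + c(L/π)²)∫(u')², while ||u||_{H^1}² ≤ (1 + (L/π)²)∫(u')²; dividing yields the same α.) With (π/L)² = π^2/16 and c = 0, the largest admissible constant is α = ((π/L)² + c)/((π/L)² + 1).
Simplifying, α = π^2/(π^2 + 16).


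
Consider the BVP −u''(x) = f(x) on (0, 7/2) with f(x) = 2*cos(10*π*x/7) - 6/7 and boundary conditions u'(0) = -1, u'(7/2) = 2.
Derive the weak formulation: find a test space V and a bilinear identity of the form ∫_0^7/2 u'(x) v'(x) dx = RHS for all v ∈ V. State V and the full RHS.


V = H^1(0, 7/2) (v unrestricted at boundary; u is determined up to an additive constant); weak form: ∫_0^7/2 u'v' dx = ∫_0^7/2 (2*cos(10*π*x/7) - 6/7) v dx + 2·v(7/2) + v(0) for all v ∈ V.

Multiply both sides by a test function v and integrate from 0 to 7/2:
  ∫_0^7/2 −u''(x) v(x) dx = ∫_0^7/2 f(x) v(x) dx.
Integrate the LHS by parts once:
  ∫_0^7/2 −u'' v dx = −[u'(x) v(x)]_0^7/2 + ∫_0^7/2 u'(x) v'(x) dx.
Thus ∫_0^7/2 u'(x) v'(x) dx = ∫_0^7/2 f(x) v(x) dx + [u'(x) v(x)]_0^7/2.
Choose V so that boundary terms are either known or forced to vanish.
u has inhomogeneous Neumann u'(0) = -1, u'(7/2) = 2. [u' v]_0^7/2 = (2)·v(7/2) − (-1)·v(0) = 2·v(7/2) + v(0). Take V = H^1(0, 7/2); boundary term becomes part of RHS.
Weak formulation: find u (satisfying any essential BC) such that ∫_0^7/2 u'(x) v'(x) dx = ∫_0^7/2 f v dx + 2·v(7/2) + v(0) for all v ∈ V (Neumann data are natural BCs: they enter the RHS as boundary terms).
Substituting f(x) = 2*cos(10*π*x/7) - 6/7, the right-hand side is ∫_0^7/2 (2*cos(10*π*x/7) - 6/7) v dx + 2·v(7/2) + v(0).
Compatibility check (pure Neumann): taking v ≡ 1 ∈ V gives 0 = ∫_0^7/2 f dx + (2) − (-1), i.e. ∫_0^7/2 f dx must equal u'(0) − u'(7/2) = -3. Indeed ∫_0^7/2 (2*cos(10*π*x/7) - 6/7) dx = -3, so the data are compatible. The solution is then unique only up to an additive constant (fix it e.g. by requiring ∫_0^7/2 u dx = 0).


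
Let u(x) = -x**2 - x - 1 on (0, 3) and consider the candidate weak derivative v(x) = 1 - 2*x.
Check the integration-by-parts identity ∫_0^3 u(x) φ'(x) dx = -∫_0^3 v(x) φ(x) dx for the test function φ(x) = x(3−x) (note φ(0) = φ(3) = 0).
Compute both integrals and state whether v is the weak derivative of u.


LHS = 18, RHS = 9. No, v is not the weak derivative of u.

u(x) = -x**2 - x - 1, classical derivative u'(x) = -2*x - 1.
φ(x) = x(3−x), so φ'(x) = 3 - 2*x.
Note φ(0) = φ(3) = 0, so the boundary term u·φ vanishes.
LHS = ∫_0^3 u(x) φ'(x) dx = ∫_0^3 (2*x^3 - x^2 - x - 3) dx. Term by term:
  ∫_0^3 2*x^3 dx = 81/2;  ∫_0^3 -x^2 dx = -9;  ∫_0^3 -x dx = -9/2;
  ∫_0^3 -3 dx = -9.
Sum: 81/2 − 9 − 9/2 − 9 = 18.
So LHS = 18.
∫_0^3 v(x) φ(x) dx = ∫_0^3 (2*x^3 - 7*x^2 + 3*x) dx. Term by term:
  ∫_0^3 2*x^3 dx = 81/2;  ∫_0^3 -7*x^2 dx = -63;  ∫_0^3 3*x dx = 27/2.
Sum: 81/2 − 63 + 27/2 = -9.
So RHS = -∫_0^3 v(x) φ(x) dx = 9.
LHS − RHS = 9 ≠ 0, so the identity fails.
(For a valid weak derivative the identity must hold for EVERY test function, in particular this one. The failure shows v is NOT the weak derivative of u.)
Correct weak derivative would be u'(x) = -2*x - 1.


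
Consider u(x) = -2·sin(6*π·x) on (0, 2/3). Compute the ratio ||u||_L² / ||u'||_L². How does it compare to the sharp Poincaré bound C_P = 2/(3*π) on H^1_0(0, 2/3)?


||u||_L² / ||u'||_L² = 1/(6*π) < C_P = 2/(3*π).

u(x) = -2·sin(6*π·x), so u'(x) = -12*π*cos(6*π*x).
Writing u(x) = A·sin(kπx/L) with A = -2 and k = 4, use ∫_0^L sin²(kπx/L) dx = L/2 and ∫_0^L cos²(kπx/L) dx = L/2.
u² = 4·sin²(6*π·x) and (u')² = 144*π^2·cos²(6*π·x), and each of sin², cos² integrates to L/2 = 1/3 over (0, 2/3).
∫_0^2/3 u² dx = 4/3, so ||u||_L² = 2*sqrt(3)/3.
∫_0^2/3 (u')² dx = 48*π^2, so ||u'||_L² = 4*sqrt(3)*π.
Ratio ||u||_L² / ||u'||_L² = 1/(6*π).
Sharp Poincaré constant on H^1_0(0, 2/3) is C_P = L/π = 2/(3*π), achieved by sin(3*π/2·x).
This is the k = 4 harmonic; the ratio L/(kπ) is strictly less than C_P = L/π, consistent with the sharp inequality ||u||_L² ≤ C_P ||u'||_L².


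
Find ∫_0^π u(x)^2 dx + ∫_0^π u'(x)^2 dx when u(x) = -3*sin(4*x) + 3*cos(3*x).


||u||_{H^1(0,π)}^2 = -1440/7 + 243*π/2

u'(x) = -9*sin(3*x) - 12*cos(4*x).
Expand u² and (u')² and integrate term by term on (0, π), using: for integers n ≥ 1, ∫_0^π sin²(nx) dx = ∫_0^π cos²(nx) dx = π/2; for n ≠ n', ∫_0^π sin(nx)sin(n'x) dx = ∫_0^π cos(nx)cos(n'x) dx = 0; and by product-to-sum, ∫_0^π sin(nx)cos(n'x) dx = ½∫_0^π [sin((n+n')x) + sin((n−n')x)] dx, which is 0 when n+n' is even and 2n/(n²−n'²) when n+n' is odd (it need not vanish on (0, π)).
  u² squared terms: (-3)²·∫sin(4x)² dx = 9·π/2 = 9*π/2;  (3)²·∫cos(3x)² dx = 9·π/2 = 9*π/2.
  u² cross terms: 2·(-3)·(3)·∫sin(4x)·cos(3x) dx = -18·(8/7) = -144/7.
  So ∫_0^π u² dx = 9*π/2 + 9*π/2 − 144/7 = -144/7 + 9*π.
  (u')² squared terms: (-12)²·∫cos(4x)² dx = 144·π/2 = 72*π;  (-9)²·∫sin(3x)² dx = 81·π/2 = 81*π/2.
  (u')² cross terms: 2·(-12)·(-9)·∫cos(4x)·sin(3x) dx = 216·(-6/7) = -1296/7.
  So ∫_0^π (u')² dx = 72*π + 81*π/2 − 1296/7 = -1296/7 + 225*π/2.
||u||_{H^1}^2 = (-144/7 + 9*π) + (-1296/7 + 225*π/2) = -1440/7 + 243*π/2.


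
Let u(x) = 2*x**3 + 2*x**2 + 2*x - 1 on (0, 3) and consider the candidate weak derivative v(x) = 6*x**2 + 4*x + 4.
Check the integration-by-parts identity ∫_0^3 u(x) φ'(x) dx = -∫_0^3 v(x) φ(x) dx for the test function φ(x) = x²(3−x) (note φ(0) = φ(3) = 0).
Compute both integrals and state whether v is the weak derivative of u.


LHS = -2079/10, RHS = -1107/5. No, v is not the weak derivative of u.

u(x) = 2*x**3 + 2*x**2 + 2*x - 1, classical derivative u'(x) = 6*x**2 + 4*x + 2.
φ(x) = x²(3−x), so φ'(x) = 3*x*(2 - x).
Note φ(0) = φ(3) = 0, so the boundary term u·φ vanishes.
LHS = ∫_0^3 u(x) φ'(x) dx = ∫_0^3 (-6*x^5 + 6*x^4 + 6*x^3 + 15*x^2 - 6*x) dx. Term by term:
  ∫_0^3 -6*x^5 dx = -729;  ∫_0^3 6*x^4 dx = 1458/5;  ∫_0^3 6*x^3 dx = 243/2;
  ∫_0^3 15*x^2 dx = 135;  ∫_0^3 -6*x dx = -27.
Sum: -729 + 1458/5 + 243/2 + 135 − 27 = -2079/10.
So LHS = -2079/10.
∫_0^3 v(x) φ(x) dx = ∫_0^3 (-6*x^5 + 14*x^4 + 8*x^3 + 12*x^2) dx. Term by term:
  ∫_0^3 -6*x^5 dx = -729;  ∫_0^3 14*x^4 dx = 3402/5;  ∫_0^3 8*x^3 dx = 162;
  ∫_0^3 12*x^2 dx = 108.
Sum: -729 + 3402/5 + 162 + 108 = 1107/5.
So RHS = -∫_0^3 v(x) φ(x) dx = -1107/5.
LHS − RHS = 27/2 ≠ 0, so the identity fails.
(For a valid weak derivative the identity must hold for EVERY test function, in particular this one. The failure shows v is NOT the weak derivative of u.)
Correct weak derivative would be u'(x) = 6*x**2 + 4*x + 2.


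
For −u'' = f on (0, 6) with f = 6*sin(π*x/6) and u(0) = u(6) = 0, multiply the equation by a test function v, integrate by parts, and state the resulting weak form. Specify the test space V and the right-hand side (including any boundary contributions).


V = H^1_0(0, 6) (so v(0) = v(6) = 0); weak form: ∫_0^6 u'v' dx = ∫_0^6 (6*sin(π*x/6)) v dx for all v ∈ V.

Multiply both sides by a test function v and integrate from 0 to 6:
  ∫_0^6 −u''(x) v(x) dx = ∫_0^6 f(x) v(x) dx.
Integrate the LHS by parts once:
  ∫_0^6 −u'' v dx = −[u'(x) v(x)]_0^6 + ∫_0^6 u'(x) v'(x) dx.
Thus ∫_0^6 u'(x) v'(x) dx = ∫_0^6 f(x) v(x) dx + [u'(x) v(x)]_0^6.
Choose V so that boundary terms are either known or forced to vanish.
u is Dirichlet: u(0) = u(6) = 0. Let V = H^1_0(0, 6); then v(0) = v(6) = 0, and [u' v]_0^6 = 0.
Weak formulation: find u (satisfying any essential BC) such that ∫_0^6 u'(x) v'(x) dx = ∫_0^6 f v dx for all v ∈ V.
Substituting f(x) = 6*sin(π*x/6), the right-hand side is ∫_0^6 (6*sin(π*x/6)) v dx.


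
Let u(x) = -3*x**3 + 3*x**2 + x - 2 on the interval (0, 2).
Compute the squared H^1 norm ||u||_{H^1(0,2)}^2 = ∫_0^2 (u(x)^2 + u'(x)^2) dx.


||u||_{H^1}^2 = 20458/105

The H^1 norm (squared) on an interval (0, L) is
  ||u||_{H^1}^2 = ∫_0^L u(x)^2 dx + ∫_0^L u'(x)^2 dx.
Compute u'(x) = -9*x**2 + 6*x + 1.
Then u(x)^2 = 9*x**6 - 18*x**5 + 3*x**4 + 18*x**3 - 11*x**2 - 4*x + 4 and u'(x)^2 = 81*x**4 - 108*x**3 + 18*x**2 + 12*x + 1.
Integrate each monomial from 0 to 2 using ∫_0^2 c·x^n dx = c·2^(n+1)/(n+1):
  ∫_0^2 u(x)^2 dx = ∫_0^2 (9*x^6 - 18*x^5 + 3*x^4 + 18*x^3 - 11*x^2 - 4*x + 4) dx. Term by term:
    ∫_0^2 9*x^6 dx = 1152/7;  ∫_0^2 -18*x^5 dx = -192;  ∫_0^2 3*x^4 dx = 96/5;
    ∫_0^2 18*x^3 dx = 72;  ∫_0^2 -11*x^2 dx = -88/3;  ∫_0^2 -4*x dx = -8;
    ∫_0^2 4 dx = 8.
  Sum: 1152/7 − 192 + 96/5 + 72 − 88/3 − 8 + 8 = 3616/105.
  ∫_0^2 u'(x)^2 dx = ∫_0^2 (81*x^4 - 108*x^3 + 18*x^2 + 12*x + 1) dx. Term by term:
    ∫_0^2 81*x^4 dx = 2592/5;  ∫_0^2 -108*x^3 dx = -432;  ∫_0^2 18*x^2 dx = 48;
    ∫_0^2 12*x dx = 24;  ∫_0^2 1 dx = 2.
  Sum: 2592/5 − 432 + 48 + 24 + 2 = 802/5.
Adding: ||u||_{H^1}^2 = 3616/105 + 802/5 = 20458/105.


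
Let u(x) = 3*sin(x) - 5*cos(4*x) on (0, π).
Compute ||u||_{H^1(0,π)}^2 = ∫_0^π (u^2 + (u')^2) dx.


||u||_{H^1(0,π)}^2 = 68 + 443*π/2

u'(x) = 20*sin(4*x) + 3*cos(x).
Expand u² and (u')² and integrate term by term on (0, π), using: for integers n ≥ 1, ∫_0^π sin²(nx) dx = ∫_0^π cos²(nx) dx = π/2; for n ≠ n', ∫_0^π sin(nx)sin(n'x) dx = ∫_0^π cos(nx)cos(n'x) dx = 0; and by product-to-sum, ∫_0^π sin(nx)cos(n'x) dx = ½∫_0^π [sin((n+n')x) + sin((n−n')x)] dx, which is 0 when n+n' is even and 2n/(n²−n'²) when n+n' is odd (it need not vanish on (0, π)).
  u² squared terms: (-5)²·∫cos(4x)² dx = 25·π/2 = 25*π/2;  (3)²·∫sin(x)² dx = 9·π/2 = 9*π/2.
  u² cross terms: 2·(-5)·(3)·∫cos(4x)·sin(x) dx = -30·(-2/15) = 4.
  So ∫_0^π u² dx = 25*π/2 + 9*π/2 + 4 = 4 + 17*π.
  (u')² squared terms: (3)²·∫cos(x)² dx = 9·π/2 = 9*π/2;  (20)²·∫sin(4x)² dx = 400·π/2 = 200*π.
  (u')² cross terms: 2·(3)·(20)·∫cos(x)·sin(4x) dx = 120·(8/15) = 64.
  So ∫_0^π (u')² dx = 9*π/2 + 200*π + 64 = 64 + 409*π/2.
||u||_{H^1}^2 = (4 + 17*π) + (64 + 409*π/2) = 68 + 443*π/2.


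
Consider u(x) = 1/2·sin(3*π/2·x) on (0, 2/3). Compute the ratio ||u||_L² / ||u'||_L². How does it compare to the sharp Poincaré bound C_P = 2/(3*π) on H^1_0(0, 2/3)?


||u||_L² / ||u'||_L² = 2/(3*π) = C_P.

u(x) = 1/2·sin(3*π/2·x), so u'(x) = 3*π*cos(3*π*x/2)/4.
Writing u(x) = A·sin(kπx/L) with A = 1/2 and k = 1, use ∫_0^L sin²(kπx/L) dx = L/2 and ∫_0^L cos²(kπx/L) dx = L/2.
u² = 1/4·sin²(3*π/2·x) and (u')² = 9*π^2/16·cos²(3*π/2·x), and each of sin², cos² integrates to L/2 = 1/3 over (0, 2/3).
∫_0^2/3 u² dx = 1/12, so ||u||_L² = sqrt(3)/6.
∫_0^2/3 (u')² dx = 3*π^2/16, so ||u'||_L² = sqrt(3)*π/4.
Ratio ||u||_L² / ||u'||_L² = 2/(3*π).
Sharp Poincaré constant on H^1_0(0, 2/3) is C_P = L/π = 2/(3*π), achieved by sin(3*π/2·x).
This is the k = 1 eigenfunction (up to amplitude), so the ratio equals the sharp Poincaré constant exactly.


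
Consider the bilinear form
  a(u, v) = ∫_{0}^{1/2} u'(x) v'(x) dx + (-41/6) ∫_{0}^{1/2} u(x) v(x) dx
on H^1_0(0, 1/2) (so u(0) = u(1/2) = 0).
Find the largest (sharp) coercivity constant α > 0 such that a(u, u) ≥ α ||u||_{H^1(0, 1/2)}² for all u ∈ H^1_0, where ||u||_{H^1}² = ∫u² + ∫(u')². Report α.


α = (-41 + 24*π^2)/(6*(1 + 4*π^2))

Coercivity of a(·,·) on H^1_0(0, 1/2) means a(u, u) ≥ α ||u||_{H^1}² for every u ∈ H^1_0.
The interval has length L = 1/2, and Poincaré/coercivity depend only on L. Here a(u, u) = ∫(u')² + (-41/6)·∫u².
Here c = -41/6 < 0 with |c| < (π/L)² = 4*π^2, so coercivity still holds. The condition a(u,u) ≥ α||u||_{H^1}² reads (1−α)∫(u')² ≥ (α−c)∫u². Any admissible α is ≤ 1 (rapidly oscillating u have ∫u²/∫(u')² → 0), and α = 1 would force 0 ≥ (1−c)∫u², impossible since c < 1; so 1−α > 0. By the sharp Poincaré inequality on H^1_0 of an interval of length L, ∫(u')² ≥ (π/L)²∫u² with equality for the first sine mode sin(π(x−x₀)/L) (x₀ the left endpoint), so the inequality holds for all u iff (1−α)(π/L)² ≥ α − c, i.e. α ≤ ((π/L)² + c)/((π/L)² + 1) = (1 + c(L/π)²)/(1 + (L/π)²). (Direct route, valid since c ≤ 0: Poincaré gives c∫u² ≥ c(L/π)²∫(u')², so a(u,u) ≥ (1 + c(L/π)²)∫(u')², while ||u||_{H^1}² ≤ (1 + (L/π)²)∫(u')²; dividing yields the same α.) With (π/L)² = 4*π^2 and c = -41/6, the largest admissible constant is α = ((π/L)² + c)/((π/L)² + 1).
Simplifying, α = (-41 + 24*π^2)/(6*(1 + 4*π^2)).


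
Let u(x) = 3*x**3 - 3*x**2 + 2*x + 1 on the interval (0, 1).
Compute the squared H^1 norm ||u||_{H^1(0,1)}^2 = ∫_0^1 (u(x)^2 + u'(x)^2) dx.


||u||_{H^1}^2 = 1789/210

The H^1 norm (squared) on an interval (0, L) is
  ||u||_{H^1}^2 = ∫_0^L u(x)^2 dx + ∫_0^L u'(x)^2 dx.
Compute u'(x) = 9*x**2 - 6*x + 2.
Then u(x)^2 = 9*x**6 - 18*x**5 + 21*x**4 - 6*x**3 - 2*x**2 + 4*x + 1 and u'(x)^2 = 81*x**4 - 108*x**3 + 72*x**2 - 24*x + 4.
Integrate each monomial from 0 to 1 using ∫_0^1 c·x^n dx = c·1^(n+1)/(n+1):
  ∫_0^1 u(x)^2 dx = ∫_0^1 (9*x^6 - 18*x^5 + 21*x^4 - 6*x^3 - 2*x^2 + 4*x + 1) dx. Term by term:
    ∫_0^1 9*x^6 dx = 9/7;  ∫_0^1 -18*x^5 dx = -3;  ∫_0^1 21*x^4 dx = 21/5;
    ∫_0^1 -6*x^3 dx = -3/2;  ∫_0^1 -2*x^2 dx = -2/3;  ∫_0^1 4*x dx = 2;
    ∫_0^1 1 dx = 1.
  Sum: 9/7 − 3 + 21/5 − 3/2 − 2/3 + 2 + 1 = 697/210.
  ∫_0^1 u'(x)^2 dx = ∫_0^1 (81*x^4 - 108*x^3 + 72*x^2 - 24*x + 4) dx. Term by term:
    ∫_0^1 81*x^4 dx = 81/5;  ∫_0^1 -108*x^3 dx = -27;  ∫_0^1 72*x^2 dx = 24;
    ∫_0^1 -24*x dx = -12;  ∫_0^1 4 dx = 4.
  Sum: 81/5 − 27 + 24 − 12 + 4 = 26/5.
Adding: ||u||_{H^1}^2 = 697/210 + 26/5 = 1789/210.


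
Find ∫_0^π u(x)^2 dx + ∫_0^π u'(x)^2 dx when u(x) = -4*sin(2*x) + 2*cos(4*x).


||u||_{H^1(0,π)}^2 = 74*π

u'(x) = -8*sin(4*x) - 8*cos(2*x).
Expand u² and (u')² and integrate term by term on (0, π), using: for integers n ≥ 1, ∫_0^π sin²(nx) dx = ∫_0^π cos²(nx) dx = π/2; for n ≠ n', ∫_0^π sin(nx)sin(n'x) dx = ∫_0^π cos(nx)cos(n'x) dx = 0; and by product-to-sum, ∫_0^π sin(nx)cos(n'x) dx = ½∫_0^π [sin((n+n')x) + sin((n−n')x)] dx, which is 0 when n+n' is even and 2n/(n²−n'²) when n+n' is odd (it need not vanish on (0, π)).
  u² squared terms: (-4)²·∫sin(2x)² dx = 16·π/2 = 8*π;  (2)²·∫cos(4x)² dx = 4·π/2 = 2*π.
  u² cross terms: 2·(-4)·(2)·∫sin(2x)·cos(4x) dx = -16·(0) = 0.
  So ∫_0^π u² dx = 8*π + 2*π + 0 = 10*π.
  (u')² squared terms: (-8)²·∫cos(2x)² dx = 64·π/2 = 32*π;  (-8)²·∫sin(4x)² dx = 64·π/2 = 32*π.
  (u')² cross terms: 2·(-8)·(-8)·∫cos(2x)·sin(4x) dx = 128·(0) = 0.
  So ∫_0^π (u')² dx = 32*π + 32*π + 0 = 64*π.
||u||_{H^1}^2 = (10*π) + (64*π) = 74*π.


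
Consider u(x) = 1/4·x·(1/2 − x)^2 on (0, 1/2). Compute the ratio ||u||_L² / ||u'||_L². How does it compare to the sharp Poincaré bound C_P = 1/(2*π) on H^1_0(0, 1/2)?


||u||_L² / ||u'||_L² = sqrt(14)/28 < C_P = 1/(2*π).

u(x) = 1/4·x·(1/2 − x)^2, so u'(x) = (2*x - 1)*(6*x - 1)/16.
u(x) = 1/4·x·(1/2 − x)^2 vanishes at x = 0 and x = 1/2, so u ∈ H^1_0(0, 1/2). Differentiate via the product rule and integrate the resulting polynomials term by term.
  ∫_0^1/2 u² dx = ∫_0^1/2 (x^6/16 - x^5/8 + 3*x^4/32 - x^3/32 + x^2/256) dx. Term by term:
    ∫_0^1/2 x^6/16 dx = 1/14336;  ∫_0^1/2 -x^5/8 dx = -1/3072;  ∫_0^1/2 3*x^4/32 dx = 3/5120;
    ∫_0^1/2 -x^3/32 dx = -1/2048;  ∫_0^1/2 x^2/256 dx = 1/6144.
  Sum: 1/14336 − 1/3072 + 3/5120 − 1/2048 + 1/6144 = 1/215040.
  ∫_0^1/2 (u')² dx = ∫_0^1/2 (9*x^4/16 - 3*x^3/4 + 11*x^2/32 - x/16 + 1/256) dx. Term by term:
    ∫_0^1/2 9*x^4/16 dx = 9/2560;  ∫_0^1/2 -3*x^3/4 dx = -3/256;  ∫_0^1/2 11*x^2/32 dx = 11/768;
    ∫_0^1/2 -x/16 dx = -1/128;  ∫_0^1/2 1/256 dx = 1/512.
  Sum: 9/2560 − 3/256 + 11/768 − 1/128 + 1/512 = 1/3840.
∫_0^1/2 u² dx = 1/215040, so ||u||_L² = sqrt(210)/6720.
∫_0^1/2 (u')² dx = 1/3840, so ||u'||_L² = sqrt(15)/240.
Ratio ||u||_L² / ||u'||_L² = sqrt(14)/28.
Sharp Poincaré constant on H^1_0(0, 1/2) is C_P = L/π = 1/(2*π), achieved by sin(2*π·x).
A polynomial bump cannot attain the sharp Poincaré constant (only the first sine eigenfunction does), so the ratio is strictly less than C_P, consistent with ||u||_L² ≤ C_P ||u'||_L².


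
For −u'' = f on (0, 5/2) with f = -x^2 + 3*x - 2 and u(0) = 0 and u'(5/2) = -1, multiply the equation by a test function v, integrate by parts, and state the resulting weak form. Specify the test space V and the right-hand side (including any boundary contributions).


V = {v ∈ H^1(0, 5/2) : v(0) = 0} (test functions vanish at x = 0 where u is specified); weak form: ∫_0^5/2 u'v' dx = ∫_0^5/2 (-x^2 + 3*x - 2) v dx − v(5/2) for all v ∈ V.

Multiply both sides by a test function v and integrate from 0 to 5/2:
  ∫_0^5/2 −u''(x) v(x) dx = ∫_0^5/2 f(x) v(x) dx.
Integrate the LHS by parts once:
  ∫_0^5/2 −u'' v dx = −[u'(x) v(x)]_0^5/2 + ∫_0^5/2 u'(x) v'(x) dx.
Thus ∫_0^5/2 u'(x) v'(x) dx = ∫_0^5/2 f(x) v(x) dx + [u'(x) v(x)]_0^5/2.
Choose V so that boundary terms are either known or forced to vanish.
Mixed BC: u(0) = 0 (Dirichlet) and u'(5/2) = -1 (Neumann). Define V = {v ∈ H^1(0, 5/2) : v(0) = 0}. Then [u' v]_0^5/2 = u'(5/2)·v(5/2) − u'(0)·0 = − v(5/2).
Weak formulation: find u (satisfying any essential BC) such that ∫_0^5/2 u'(x) v'(x) dx = ∫_0^5/2 f v dx − v(5/2) for all v ∈ V (Dirichlet at 0 absorbed into V; Neumann datum at x = 5/2 contributes the boundary term).
Substituting f(x) = -x^2 + 3*x - 2, the right-hand side is ∫_0^5/2 (-x^2 + 3*x - 2) v dx − v(5/2).


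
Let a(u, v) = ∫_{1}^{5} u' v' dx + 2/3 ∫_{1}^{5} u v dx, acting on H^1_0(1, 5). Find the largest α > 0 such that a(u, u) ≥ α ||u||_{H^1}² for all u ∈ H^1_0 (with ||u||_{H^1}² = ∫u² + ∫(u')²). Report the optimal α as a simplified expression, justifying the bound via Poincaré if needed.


α = (π^2 + 32/3)/(π^2 + 16)

Coercivity of a(·,·) on H^1_0(1, 5) means a(u, u) ≥ α ||u||_{H^1}² for every u ∈ H^1_0.
The interval has length L = 4, and Poincaré/coercivity depend only on L. Here a(u, u) = ∫(u')² + (2/3)·∫u².
Here 0 < c = 2/3 < 1. The condition a(u,u) ≥ α||u||_{H^1}² reads (1−α)∫(u')² ≥ (α−c)∫u². Any admissible α is ≤ 1 (rapidly oscillating u have ∫u²/∫(u')² → 0), and α = 1 would force 0 ≥ (1−c)∫u², impossible since c < 1; so 1−α > 0. By the sharp Poincaré inequality on H^1_0 of an interval of length L, ∫(u')² ≥ (π/L)²∫u² with equality for the first sine mode sin(π(x−x₀)/L) (x₀ the left endpoint), so the inequality holds for all u iff (1−α)(π/L)² ≥ α − c, i.e. α ≤ ((π/L)² + c)/((π/L)² + 1) = (1 + c(L/π)²)/(1 + (L/π)²). With (π/L)² = π^2/16 and c = 2/3, the largest admissible constant is α = ((π/L)² + c)/((π/L)² + 1).
Simplifying, α = (π^2 + 32/3)/(π^2 + 16).


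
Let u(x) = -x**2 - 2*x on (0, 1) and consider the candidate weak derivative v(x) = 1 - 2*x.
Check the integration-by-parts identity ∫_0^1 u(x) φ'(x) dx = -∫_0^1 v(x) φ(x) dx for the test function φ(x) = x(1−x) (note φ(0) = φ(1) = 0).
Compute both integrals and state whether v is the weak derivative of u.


LHS = 1/2, RHS = 0. No, v is not the weak derivative of u.

u(x) = -x**2 - 2*x, classical derivative u'(x) = -2*x - 2.
φ(x) = x(1−x), so φ'(x) = 1 - 2*x.
Note φ(0) = φ(1) = 0, so the boundary term u·φ vanishes.
LHS = ∫_0^1 u(x) φ'(x) dx = ∫_0^1 (2*x^3 + 3*x^2 - 2*x) dx. Term by term:
  ∫_0^1 2*x^3 dx = 1/2;  ∫_0^1 3*x^2 dx = 1;  ∫_0^1 -2*x dx = -1.
Sum: 1/2 + 1 − 1 = 1/2.
So LHS = 1/2.
∫_0^1 v(x) φ(x) dx = ∫_0^1 (2*x^3 - 3*x^2 + x) dx. Term by term:
  ∫_0^1 2*x^3 dx = 1/2;  ∫_0^1 -3*x^2 dx = -1;  ∫_0^1 x dx = 1/2.
Sum: 1/2 − 1 + 1/2 = 0.
So RHS = -∫_0^1 v(x) φ(x) dx = 0.
LHS − RHS = 1/2 ≠ 0, so the identity fails.
(For a valid weak derivative the identity must hold for EVERY test function, in particular this one. The failure shows v is NOT the weak derivative of u.)
Correct weak derivative would be u'(x) = -2*x - 2.


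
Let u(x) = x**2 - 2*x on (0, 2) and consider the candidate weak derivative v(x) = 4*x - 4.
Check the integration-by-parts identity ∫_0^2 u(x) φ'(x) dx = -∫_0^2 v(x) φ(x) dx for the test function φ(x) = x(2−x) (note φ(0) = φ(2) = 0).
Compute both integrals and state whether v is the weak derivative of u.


LHS = 0, RHS = 0. No, v is not the weak derivative of u.

u(x) = x**2 - 2*x, classical derivative u'(x) = 2*x - 2.
φ(x) = x(2−x), so φ'(x) = 2 - 2*x.
Note φ(0) = φ(2) = 0, so the boundary term u·φ vanishes.
LHS = ∫_0^2 u(x) φ'(x) dx = ∫_0^2 (-2*x^3 + 6*x^2 - 4*x) dx. Term by term:
  ∫_0^2 -2*x^3 dx = -8;  ∫_0^2 6*x^2 dx = 16;  ∫_0^2 -4*x dx = -8.
Sum: -8 + 16 − 8 = 0.
So LHS = 0.
∫_0^2 v(x) φ(x) dx = ∫_0^2 (-4*x^3 + 12*x^2 - 8*x) dx. Term by term:
  ∫_0^2 -4*x^3 dx = -16;  ∫_0^2 12*x^2 dx = 32;  ∫_0^2 -8*x dx = -16.
Sum: -16 + 32 − 16 = 0.
So RHS = -∫_0^2 v(x) φ(x) dx = 0.
LHS = RHS, so the identity holds for this particular φ. But this is necessary, not sufficient: a weak derivative must satisfy the identity for EVERY test function in C_c^∞(0, 2).
Here u is smooth, so its weak derivative equals its classical derivative u'(x) = 2*x - 2. Since v(x) = 4*x - 4 ≠ u'(x), v is NOT the weak derivative of u — the agreement for this single φ is a coincidence (the difference v − u' happens to be L²-orthogonal to this φ).


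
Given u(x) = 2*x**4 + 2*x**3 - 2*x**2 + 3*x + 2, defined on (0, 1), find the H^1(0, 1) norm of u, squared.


||u||_{H^1}^2 = 15608/315

The H^1 norm (squared) on an interval (0, L) is
  ||u||_{H^1}^2 = ∫_0^L u(x)^2 dx + ∫_0^L u'(x)^2 dx.
Compute u'(x) = 8*x**3 + 6*x**2 - 4*x + 3.
Then u(x)^2 = 4*x**8 + 8*x**7 - 4*x**6 + 4*x**5 + 24*x**4 - 4*x**3 + x**2 + 12*x + 4 and u'(x)^2 = 64*x**6 + 96*x**5 - 28*x**4 + 52*x**2 - 24*x + 9.
Integrate each monomial from 0 to 1 using ∫_0^1 c·x^n dx = c·1^(n+1)/(n+1):
  ∫_0^1 u(x)^2 dx = ∫_0^1 (4*x^8 + 8*x^7 - 4*x^6 + 4*x^5 + 24*x^4 - 4*x^3 + x^2 + 12*x + 4) dx. Term by term:
    ∫_0^1 4*x^8 dx = 4/9;  ∫_0^1 8*x^7 dx = 1;  ∫_0^1 -4*x^6 dx = -4/7;
    ∫_0^1 4*x^5 dx = 2/3;  ∫_0^1 24*x^4 dx = 24/5;  ∫_0^1 -4*x^3 dx = -1;
    ∫_0^1 x^2 dx = 1/3;  ∫_0^1 12*x dx = 6;  ∫_0^1 4 dx = 4.
  Sum: 4/9 + 1 − 4/7 + 2/3 + 24/5 − 1 + 1/3 + 6 + 4 = 4937/315.
  ∫_0^1 u'(x)^2 dx = ∫_0^1 (64*x^6 + 96*x^5 - 28*x^4 + 52*x^2 - 24*x + 9) dx. Term by term:
    ∫_0^1 64*x^6 dx = 64/7;  ∫_0^1 96*x^5 dx = 16;  ∫_0^1 -28*x^4 dx = -28/5;
    ∫_0^1 52*x^2 dx = 52/3;  ∫_0^1 -24*x dx = -12;  ∫_0^1 9 dx = 9.
  Sum: 64/7 + 16 − 28/5 + 52/3 − 12 + 9 = 3557/105.
Adding: ||u||_{H^1}^2 = 4937/315 + 3557/105 = 15608/315.


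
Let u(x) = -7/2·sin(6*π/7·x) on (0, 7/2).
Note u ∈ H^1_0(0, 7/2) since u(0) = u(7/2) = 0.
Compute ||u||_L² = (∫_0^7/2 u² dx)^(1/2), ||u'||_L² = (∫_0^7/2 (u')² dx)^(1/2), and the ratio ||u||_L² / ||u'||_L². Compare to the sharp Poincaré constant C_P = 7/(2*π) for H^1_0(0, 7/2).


||u||_L² / ||u'||_L² = 7/(6*π) < C_P = 7/(2*π).

u(x) = -7/2·sin(6*π/7·x), so u'(x) = -3*π*cos(6*π*x/7).
Writing u(x) = A·sin(kπx/L) with A = -7/2 and k = 3, use ∫_0^L sin²(kπx/L) dx = L/2 and ∫_0^L cos²(kπx/L) dx = L/2.
u² = 49/4·sin²(6*π/7·x) and (u')² = 9*π^2·cos²(6*π/7·x), and each of sin², cos² integrates to L/2 = 7/4 over (0, 7/2).
∫_0^7/2 u² dx = 343/16, so ||u||_L² = 7*sqrt(7)/4.
∫_0^7/2 (u')² dx = 63*π^2/4, so ||u'||_L² = 3*sqrt(7)*π/2.
Ratio ||u||_L² / ||u'||_L² = 7/(6*π).
Sharp Poincaré constant on H^1_0(0, 7/2) is C_P = L/π = 7/(2*π), achieved by sin(2*π/7·x).
This is the k = 3 harmonic; the ratio L/(kπ) is strictly less than C_P = L/π, consistent with the sharp inequality ||u||_L² ≤ C_P ||u'||_L².


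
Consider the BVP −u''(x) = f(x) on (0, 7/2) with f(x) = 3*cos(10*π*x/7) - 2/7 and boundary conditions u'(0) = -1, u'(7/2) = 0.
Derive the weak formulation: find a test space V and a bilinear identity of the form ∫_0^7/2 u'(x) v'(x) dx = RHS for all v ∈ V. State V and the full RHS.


V = H^1(0, 7/2) (v unrestricted at boundary; u is determined up to an additive constant); weak form: ∫_0^7/2 u'v' dx = ∫_0^7/2 (3*cos(10*π*x/7) - 2/7) v dx + v(0) for all v ∈ V.

Multiply both sides by a test function v and integrate from 0 to 7/2:
  ∫_0^7/2 −u''(x) v(x) dx = ∫_0^7/2 f(x) v(x) dx.
Integrate the LHS by parts once:
  ∫_0^7/2 −u'' v dx = −[u'(x) v(x)]_0^7/2 + ∫_0^7/2 u'(x) v'(x) dx.
Thus ∫_0^7/2 u'(x) v'(x) dx = ∫_0^7/2 f(x) v(x) dx + [u'(x) v(x)]_0^7/2.
Choose V so that boundary terms are either known or forced to vanish.
u has inhomogeneous Neumann u'(0) = -1, u'(7/2) = 0. [u' v]_0^7/2 = (0)·v(7/2) − (-1)·v(0) = v(0). Take V = H^1(0, 7/2); boundary term becomes part of RHS.
Weak formulation: find u (satisfying any essential BC) such that ∫_0^7/2 u'(x) v'(x) dx = ∫_0^7/2 f v dx + v(0) for all v ∈ V (Neumann data are natural BCs: they enter the RHS as boundary terms).
Substituting f(x) = 3*cos(10*π*x/7) - 2/7, the right-hand side is ∫_0^7/2 (3*cos(10*π*x/7) - 2/7) v dx + v(0).
Compatibility check (pure Neumann): taking v ≡ 1 ∈ V gives 0 = ∫_0^7/2 f dx + (0) − (-1), i.e. ∫_0^7/2 f dx must equal u'(0) − u'(7/2) = -1. Indeed ∫_0^7/2 (3*cos(10*π*x/7) - 2/7) dx = -1, so the data are compatible. The solution is then unique only up to an additive constant (fix it e.g. by requiring ∫_0^7/2 u dx = 0).


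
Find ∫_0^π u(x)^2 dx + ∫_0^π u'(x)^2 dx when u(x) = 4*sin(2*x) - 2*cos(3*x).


||u||_{H^1(0,π)}^2 = 128 + 60*π

u'(x) = 6*sin(3*x) + 8*cos(2*x).
Expand u² and (u')² and integrate term by term on (0, π), using: for integers n ≥ 1, ∫_0^π sin²(nx) dx = ∫_0^π cos²(nx) dx = π/2; for n ≠ n', ∫_0^π sin(nx)sin(n'x) dx = ∫_0^π cos(nx)cos(n'x) dx = 0; and by product-to-sum, ∫_0^π sin(nx)cos(n'x) dx = ½∫_0^π [sin((n+n')x) + sin((n−n')x)] dx, which is 0 when n+n' is even and 2n/(n²−n'²) when n+n' is odd (it need not vanish on (0, π)).
  u² squared terms: (-2)²·∫cos(3x)² dx = 4·π/2 = 2*π;  (4)²·∫sin(2x)² dx = 16·π/2 = 8*π.
  u² cross terms: 2·(-2)·(4)·∫cos(3x)·sin(2x) dx = -16·(-4/5) = 64/5.
  So ∫_0^π u² dx = 2*π + 8*π + 64/5 = 64/5 + 10*π.
  (u')² squared terms: (6)²·∫sin(3x)² dx = 36·π/2 = 18*π;  (8)²·∫cos(2x)² dx = 64·π/2 = 32*π.
  (u')² cross terms: 2·(6)·(8)·∫sin(3x)·cos(2x) dx = 96·(6/5) = 576/5.
  So ∫_0^π (u')² dx = 18*π + 32*π + 576/5 = 576/5 + 50*π.
||u||_{H^1}^2 = (64/5 + 10*π) + (576/5 + 50*π) = 128 + 60*π.


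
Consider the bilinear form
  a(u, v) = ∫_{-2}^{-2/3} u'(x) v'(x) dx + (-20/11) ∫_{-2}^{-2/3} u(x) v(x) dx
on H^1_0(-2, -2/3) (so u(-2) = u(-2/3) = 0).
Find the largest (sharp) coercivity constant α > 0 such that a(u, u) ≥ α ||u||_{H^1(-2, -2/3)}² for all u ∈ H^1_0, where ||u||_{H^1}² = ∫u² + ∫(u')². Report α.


α = (-320 + 99*π^2)/(11*(16 + 9*π^2))

Coercivity of a(·,·) on H^1_0(-2, -2/3) means a(u, u) ≥ α ||u||_{H^1}² for every u ∈ H^1_0.
The interval has length L = 4/3, and Poincaré/coercivity depend only on L. Here a(u, u) = ∫(u')² + (-20/11)·∫u².
Here c = -20/11 < 0 with |c| < (π/L)² = 9*π^2/16, so coercivity still holds. The condition a(u,u) ≥ α||u||_{H^1}² reads (1−α)∫(u')² ≥ (α−c)∫u². Any admissible α is ≤ 1 (rapidly oscillating u have ∫u²/∫(u')² → 0), and α = 1 would force 0 ≥ (1−c)∫u², impossible since c < 1; so 1−α > 0. By the sharp Poincaré inequality on H^1_0 of an interval of length L, ∫(u')² ≥ (π/L)²∫u² with equality for the first sine mode sin(π(x−x₀)/L) (x₀ the left endpoint), so the inequality holds for all u iff (1−α)(π/L)² ≥ α − c, i.e. α ≤ ((π/L)² + c)/((π/L)² + 1) = (1 + c(L/π)²)/(1 + (L/π)²). (Direct route, valid since c ≤ 0: Poincaré gives c∫u² ≥ c(L/π)²∫(u')², so a(u,u) ≥ (1 + c(L/π)²)∫(u')², while ||u||_{H^1}² ≤ (1 + (L/π)²)∫(u')²; dividing yields the same α.) With (π/L)² = 9*π^2/16 and c = -20/11, the largest admissible constant is α = ((π/L)² + c)/((π/L)² + 1).
Simplifying, α = (-320 + 99*π^2)/(11*(16 + 9*π^2)).


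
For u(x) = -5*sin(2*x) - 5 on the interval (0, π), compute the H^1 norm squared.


||u||_{H^1(0,π)}^2 = 175*π/2

u'(x) = -10*cos(2*x).
Expand u² and (u')² and integrate term by term on (0, π), using: for integers n ≥ 1, ∫_0^π sin²(nx) dx = ∫_0^π cos²(nx) dx = π/2; for n ≠ n', ∫_0^π sin(nx)sin(n'x) dx = ∫_0^π cos(nx)cos(n'x) dx = 0; and by product-to-sum, ∫_0^π sin(nx)cos(n'x) dx = ½∫_0^π [sin((n+n')x) + sin((n−n')x)] dx, which is 0 when n+n' is even and 2n/(n²−n'²) when n+n' is odd (it need not vanish on (0, π)). For the constant mode: ∫_0^π 1 dx = π, ∫_0^π cos(nx) dx = 0, ∫_0^π sin(nx) dx = (1−(−1)^n)/n.
  u² squared terms: (-5)²·∫1 dx = 25·π = 25*π;  (-5)²·∫sin(2x)² dx = 25·π/2 = 25*π/2.
  u² cross terms: 2·(-5)·(-5)·∫1·sin(2x) dx = 50·(0) = 0.
  So ∫_0^π u² dx = 25*π + 25*π/2 + 0 = 75*π/2.
  (u')² squared terms: (-10)²·∫cos(2x)² dx = 100·π/2 = 50*π.
  So ∫_0^π (u')² dx = 50*π.
||u||_{H^1}^2 = (75*π/2) + (50*π) = 175*π/2.
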